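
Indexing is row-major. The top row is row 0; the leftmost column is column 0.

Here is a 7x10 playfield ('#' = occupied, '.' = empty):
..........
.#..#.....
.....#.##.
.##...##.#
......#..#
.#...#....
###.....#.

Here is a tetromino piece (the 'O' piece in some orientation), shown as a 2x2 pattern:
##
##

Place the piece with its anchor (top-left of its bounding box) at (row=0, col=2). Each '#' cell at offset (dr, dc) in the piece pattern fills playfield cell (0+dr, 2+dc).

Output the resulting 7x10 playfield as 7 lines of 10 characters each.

Fill (0+0,2+0) = (0,2)
Fill (0+0,2+1) = (0,3)
Fill (0+1,2+0) = (1,2)
Fill (0+1,2+1) = (1,3)

Answer: ..##......
.####.....
.....#.##.
.##...##.#
......#..#
.#...#....
###.....#.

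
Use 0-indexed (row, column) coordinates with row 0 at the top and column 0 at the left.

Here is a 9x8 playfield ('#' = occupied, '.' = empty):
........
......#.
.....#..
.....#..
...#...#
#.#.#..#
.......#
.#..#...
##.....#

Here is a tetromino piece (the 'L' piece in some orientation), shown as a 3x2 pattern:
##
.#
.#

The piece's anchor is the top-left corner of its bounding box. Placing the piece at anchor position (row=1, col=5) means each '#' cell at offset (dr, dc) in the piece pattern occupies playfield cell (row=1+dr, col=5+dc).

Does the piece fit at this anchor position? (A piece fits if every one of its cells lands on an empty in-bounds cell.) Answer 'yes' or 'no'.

Answer: no

Derivation:
Check each piece cell at anchor (1, 5):
  offset (0,0) -> (1,5): empty -> OK
  offset (0,1) -> (1,6): occupied ('#') -> FAIL
  offset (1,1) -> (2,6): empty -> OK
  offset (2,1) -> (3,6): empty -> OK
All cells valid: no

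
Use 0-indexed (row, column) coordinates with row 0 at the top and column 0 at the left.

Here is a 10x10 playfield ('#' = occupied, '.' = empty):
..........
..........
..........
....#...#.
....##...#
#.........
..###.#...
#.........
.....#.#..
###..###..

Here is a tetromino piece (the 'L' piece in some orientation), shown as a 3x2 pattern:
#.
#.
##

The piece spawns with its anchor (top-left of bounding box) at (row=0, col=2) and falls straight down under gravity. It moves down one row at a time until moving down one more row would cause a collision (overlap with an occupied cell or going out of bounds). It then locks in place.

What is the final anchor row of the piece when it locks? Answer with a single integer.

Answer: 3

Derivation:
Spawn at (row=0, col=2). Try each row:
  row 0: fits
  row 1: fits
  row 2: fits
  row 3: fits
  row 4: blocked -> lock at row 3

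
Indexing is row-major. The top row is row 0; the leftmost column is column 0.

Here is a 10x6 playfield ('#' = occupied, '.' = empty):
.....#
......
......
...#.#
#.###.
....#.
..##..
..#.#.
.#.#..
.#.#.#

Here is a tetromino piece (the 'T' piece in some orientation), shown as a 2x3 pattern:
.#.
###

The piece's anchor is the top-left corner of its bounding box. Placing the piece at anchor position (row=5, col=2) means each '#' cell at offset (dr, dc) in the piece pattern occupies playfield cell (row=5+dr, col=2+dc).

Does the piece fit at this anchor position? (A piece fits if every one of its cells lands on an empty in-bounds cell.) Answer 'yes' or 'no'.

Answer: no

Derivation:
Check each piece cell at anchor (5, 2):
  offset (0,1) -> (5,3): empty -> OK
  offset (1,0) -> (6,2): occupied ('#') -> FAIL
  offset (1,1) -> (6,3): occupied ('#') -> FAIL
  offset (1,2) -> (6,4): empty -> OK
All cells valid: no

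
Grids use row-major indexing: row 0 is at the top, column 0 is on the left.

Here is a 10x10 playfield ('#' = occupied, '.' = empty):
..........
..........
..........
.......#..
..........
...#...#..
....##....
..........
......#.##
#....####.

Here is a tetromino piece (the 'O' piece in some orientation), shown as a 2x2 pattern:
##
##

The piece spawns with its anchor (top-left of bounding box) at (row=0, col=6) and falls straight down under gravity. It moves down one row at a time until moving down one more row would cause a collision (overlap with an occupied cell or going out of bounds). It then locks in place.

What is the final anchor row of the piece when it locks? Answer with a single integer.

Answer: 1

Derivation:
Spawn at (row=0, col=6). Try each row:
  row 0: fits
  row 1: fits
  row 2: blocked -> lock at row 1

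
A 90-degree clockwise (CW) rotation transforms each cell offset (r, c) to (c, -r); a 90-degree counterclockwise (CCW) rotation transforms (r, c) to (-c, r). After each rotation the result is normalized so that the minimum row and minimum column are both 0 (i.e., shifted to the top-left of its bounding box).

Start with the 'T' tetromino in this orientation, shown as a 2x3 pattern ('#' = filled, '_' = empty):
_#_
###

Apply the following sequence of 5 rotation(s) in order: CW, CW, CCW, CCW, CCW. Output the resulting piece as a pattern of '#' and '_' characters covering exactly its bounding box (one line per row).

Start:
_#_
###
After rotation 1 (CW):
#_
##
#_
After rotation 2 (CW):
###
_#_
After rotation 3 (CCW):
#_
##
#_
After rotation 4 (CCW):
_#_
###
After rotation 5 (CCW):
_#
##
_#

Answer: _#
##
_#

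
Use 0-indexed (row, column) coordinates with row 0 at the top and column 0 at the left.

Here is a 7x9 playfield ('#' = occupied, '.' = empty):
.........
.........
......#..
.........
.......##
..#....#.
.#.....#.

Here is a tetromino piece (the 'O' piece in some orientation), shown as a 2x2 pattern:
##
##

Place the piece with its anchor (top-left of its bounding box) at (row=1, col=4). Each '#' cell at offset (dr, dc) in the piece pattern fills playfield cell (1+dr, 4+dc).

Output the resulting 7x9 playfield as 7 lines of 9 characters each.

Fill (1+0,4+0) = (1,4)
Fill (1+0,4+1) = (1,5)
Fill (1+1,4+0) = (2,4)
Fill (1+1,4+1) = (2,5)

Answer: .........
....##...
....###..
.........
.......##
..#....#.
.#.....#.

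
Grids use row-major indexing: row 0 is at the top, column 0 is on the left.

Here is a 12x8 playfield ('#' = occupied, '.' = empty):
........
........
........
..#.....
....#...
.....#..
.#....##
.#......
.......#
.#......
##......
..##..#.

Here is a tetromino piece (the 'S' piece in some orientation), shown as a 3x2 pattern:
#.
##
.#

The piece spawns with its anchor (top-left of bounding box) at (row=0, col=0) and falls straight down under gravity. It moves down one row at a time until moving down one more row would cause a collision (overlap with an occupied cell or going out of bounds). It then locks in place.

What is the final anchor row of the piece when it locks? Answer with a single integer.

Spawn at (row=0, col=0). Try each row:
  row 0: fits
  row 1: fits
  row 2: fits
  row 3: fits
  row 4: blocked -> lock at row 3

Answer: 3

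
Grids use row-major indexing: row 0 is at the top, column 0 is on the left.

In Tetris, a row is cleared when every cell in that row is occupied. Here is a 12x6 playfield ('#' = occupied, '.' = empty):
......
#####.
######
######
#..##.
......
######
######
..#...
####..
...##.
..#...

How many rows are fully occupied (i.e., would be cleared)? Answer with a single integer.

Check each row:
  row 0: 6 empty cells -> not full
  row 1: 1 empty cell -> not full
  row 2: 0 empty cells -> FULL (clear)
  row 3: 0 empty cells -> FULL (clear)
  row 4: 3 empty cells -> not full
  row 5: 6 empty cells -> not full
  row 6: 0 empty cells -> FULL (clear)
  row 7: 0 empty cells -> FULL (clear)
  row 8: 5 empty cells -> not full
  row 9: 2 empty cells -> not full
  row 10: 4 empty cells -> not full
  row 11: 5 empty cells -> not full
Total rows cleared: 4

Answer: 4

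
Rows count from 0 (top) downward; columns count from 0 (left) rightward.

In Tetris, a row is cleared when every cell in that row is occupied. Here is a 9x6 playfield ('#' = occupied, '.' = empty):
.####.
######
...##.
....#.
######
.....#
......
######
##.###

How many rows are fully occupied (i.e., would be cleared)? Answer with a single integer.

Check each row:
  row 0: 2 empty cells -> not full
  row 1: 0 empty cells -> FULL (clear)
  row 2: 4 empty cells -> not full
  row 3: 5 empty cells -> not full
  row 4: 0 empty cells -> FULL (clear)
  row 5: 5 empty cells -> not full
  row 6: 6 empty cells -> not full
  row 7: 0 empty cells -> FULL (clear)
  row 8: 1 empty cell -> not full
Total rows cleared: 3

Answer: 3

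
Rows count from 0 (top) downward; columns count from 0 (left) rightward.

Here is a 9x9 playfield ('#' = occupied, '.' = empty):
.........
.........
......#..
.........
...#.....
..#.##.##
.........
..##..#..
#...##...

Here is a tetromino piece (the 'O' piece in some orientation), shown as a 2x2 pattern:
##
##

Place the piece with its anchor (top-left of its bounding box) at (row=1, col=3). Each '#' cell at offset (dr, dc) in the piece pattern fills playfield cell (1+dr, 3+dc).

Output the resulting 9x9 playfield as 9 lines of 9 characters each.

Fill (1+0,3+0) = (1,3)
Fill (1+0,3+1) = (1,4)
Fill (1+1,3+0) = (2,3)
Fill (1+1,3+1) = (2,4)

Answer: .........
...##....
...##.#..
.........
...#.....
..#.##.##
.........
..##..#..
#...##...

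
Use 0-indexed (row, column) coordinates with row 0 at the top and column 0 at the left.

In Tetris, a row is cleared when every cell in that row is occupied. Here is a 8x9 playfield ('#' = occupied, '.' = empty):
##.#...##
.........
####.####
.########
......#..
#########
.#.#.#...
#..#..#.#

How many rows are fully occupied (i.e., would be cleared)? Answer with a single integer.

Check each row:
  row 0: 4 empty cells -> not full
  row 1: 9 empty cells -> not full
  row 2: 1 empty cell -> not full
  row 3: 1 empty cell -> not full
  row 4: 8 empty cells -> not full
  row 5: 0 empty cells -> FULL (clear)
  row 6: 6 empty cells -> not full
  row 7: 5 empty cells -> not full
Total rows cleared: 1

Answer: 1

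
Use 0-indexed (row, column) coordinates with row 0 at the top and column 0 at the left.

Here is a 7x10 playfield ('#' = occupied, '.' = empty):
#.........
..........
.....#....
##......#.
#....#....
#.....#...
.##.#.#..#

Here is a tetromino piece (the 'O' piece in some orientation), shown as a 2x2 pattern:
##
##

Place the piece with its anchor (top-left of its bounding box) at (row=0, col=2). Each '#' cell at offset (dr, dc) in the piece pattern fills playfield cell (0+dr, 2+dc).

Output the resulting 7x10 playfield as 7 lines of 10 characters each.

Fill (0+0,2+0) = (0,2)
Fill (0+0,2+1) = (0,3)
Fill (0+1,2+0) = (1,2)
Fill (0+1,2+1) = (1,3)

Answer: #.##......
..##......
.....#....
##......#.
#....#....
#.....#...
.##.#.#..#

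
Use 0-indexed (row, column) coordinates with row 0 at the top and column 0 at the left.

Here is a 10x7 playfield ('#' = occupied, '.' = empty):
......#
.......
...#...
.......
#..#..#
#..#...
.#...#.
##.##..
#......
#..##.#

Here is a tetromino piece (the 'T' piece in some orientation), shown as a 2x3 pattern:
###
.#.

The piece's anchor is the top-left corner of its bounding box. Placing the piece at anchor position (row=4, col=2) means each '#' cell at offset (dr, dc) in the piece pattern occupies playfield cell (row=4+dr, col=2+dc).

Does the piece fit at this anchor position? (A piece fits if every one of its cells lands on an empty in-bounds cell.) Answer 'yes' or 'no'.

Check each piece cell at anchor (4, 2):
  offset (0,0) -> (4,2): empty -> OK
  offset (0,1) -> (4,3): occupied ('#') -> FAIL
  offset (0,2) -> (4,4): empty -> OK
  offset (1,1) -> (5,3): occupied ('#') -> FAIL
All cells valid: no

Answer: no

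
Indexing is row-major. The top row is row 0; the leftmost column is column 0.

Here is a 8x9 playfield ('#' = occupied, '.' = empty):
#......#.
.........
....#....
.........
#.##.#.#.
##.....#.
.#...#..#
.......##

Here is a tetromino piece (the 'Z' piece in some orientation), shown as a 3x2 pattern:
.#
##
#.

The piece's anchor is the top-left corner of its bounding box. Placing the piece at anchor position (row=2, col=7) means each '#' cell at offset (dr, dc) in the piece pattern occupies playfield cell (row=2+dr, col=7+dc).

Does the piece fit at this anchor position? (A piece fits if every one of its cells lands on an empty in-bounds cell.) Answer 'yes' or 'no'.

Check each piece cell at anchor (2, 7):
  offset (0,1) -> (2,8): empty -> OK
  offset (1,0) -> (3,7): empty -> OK
  offset (1,1) -> (3,8): empty -> OK
  offset (2,0) -> (4,7): occupied ('#') -> FAIL
All cells valid: no

Answer: no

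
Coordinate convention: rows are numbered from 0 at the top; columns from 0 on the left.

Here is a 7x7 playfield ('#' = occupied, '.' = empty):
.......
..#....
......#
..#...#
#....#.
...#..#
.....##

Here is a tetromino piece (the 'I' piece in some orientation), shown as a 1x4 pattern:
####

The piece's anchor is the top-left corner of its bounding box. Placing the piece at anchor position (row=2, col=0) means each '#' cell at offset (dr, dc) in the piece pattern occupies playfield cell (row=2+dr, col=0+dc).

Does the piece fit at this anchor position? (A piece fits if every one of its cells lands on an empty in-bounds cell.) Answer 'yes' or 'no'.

Check each piece cell at anchor (2, 0):
  offset (0,0) -> (2,0): empty -> OK
  offset (0,1) -> (2,1): empty -> OK
  offset (0,2) -> (2,2): empty -> OK
  offset (0,3) -> (2,3): empty -> OK
All cells valid: yes

Answer: yes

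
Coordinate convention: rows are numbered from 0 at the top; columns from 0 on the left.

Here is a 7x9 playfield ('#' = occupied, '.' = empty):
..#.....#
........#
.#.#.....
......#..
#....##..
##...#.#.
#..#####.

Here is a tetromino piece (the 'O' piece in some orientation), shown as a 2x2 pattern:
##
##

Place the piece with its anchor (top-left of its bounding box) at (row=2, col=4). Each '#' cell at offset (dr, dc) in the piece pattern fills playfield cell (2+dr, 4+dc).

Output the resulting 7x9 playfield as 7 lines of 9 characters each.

Answer: ..#.....#
........#
.#.###...
....###..
#....##..
##...#.#.
#..#####.

Derivation:
Fill (2+0,4+0) = (2,4)
Fill (2+0,4+1) = (2,5)
Fill (2+1,4+0) = (3,4)
Fill (2+1,4+1) = (3,5)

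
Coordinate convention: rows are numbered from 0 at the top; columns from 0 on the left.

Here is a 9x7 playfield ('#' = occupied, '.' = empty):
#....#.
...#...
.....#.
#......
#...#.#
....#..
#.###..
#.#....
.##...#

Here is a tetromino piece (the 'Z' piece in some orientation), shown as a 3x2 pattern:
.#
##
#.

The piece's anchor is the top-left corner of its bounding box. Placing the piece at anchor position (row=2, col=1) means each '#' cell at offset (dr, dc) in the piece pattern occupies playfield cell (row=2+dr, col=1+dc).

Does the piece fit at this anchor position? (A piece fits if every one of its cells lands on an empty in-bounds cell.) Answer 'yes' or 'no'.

Answer: yes

Derivation:
Check each piece cell at anchor (2, 1):
  offset (0,1) -> (2,2): empty -> OK
  offset (1,0) -> (3,1): empty -> OK
  offset (1,1) -> (3,2): empty -> OK
  offset (2,0) -> (4,1): empty -> OK
All cells valid: yes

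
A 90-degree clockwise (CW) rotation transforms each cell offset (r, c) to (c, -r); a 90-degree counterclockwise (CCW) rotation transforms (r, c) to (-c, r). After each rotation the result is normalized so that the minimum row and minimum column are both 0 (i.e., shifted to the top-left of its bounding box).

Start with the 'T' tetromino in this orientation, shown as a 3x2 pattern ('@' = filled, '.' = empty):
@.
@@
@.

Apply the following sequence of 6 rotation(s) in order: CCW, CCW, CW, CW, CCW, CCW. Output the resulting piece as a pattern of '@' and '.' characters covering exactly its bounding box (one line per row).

Start:
@.
@@
@.
After rotation 1 (CCW):
.@.
@@@
After rotation 2 (CCW):
.@
@@
.@
After rotation 3 (CW):
.@.
@@@
After rotation 4 (CW):
@.
@@
@.
After rotation 5 (CCW):
.@.
@@@
After rotation 6 (CCW):
.@
@@
.@

Answer: .@
@@
.@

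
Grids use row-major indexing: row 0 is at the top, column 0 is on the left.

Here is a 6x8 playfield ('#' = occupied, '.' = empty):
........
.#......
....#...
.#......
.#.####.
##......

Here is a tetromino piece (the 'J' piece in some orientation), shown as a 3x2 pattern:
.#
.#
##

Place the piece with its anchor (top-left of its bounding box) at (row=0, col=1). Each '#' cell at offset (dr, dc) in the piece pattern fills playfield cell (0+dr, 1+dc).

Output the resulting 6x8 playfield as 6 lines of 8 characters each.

Answer: ..#.....
.##.....
.##.#...
.#......
.#.####.
##......

Derivation:
Fill (0+0,1+1) = (0,2)
Fill (0+1,1+1) = (1,2)
Fill (0+2,1+0) = (2,1)
Fill (0+2,1+1) = (2,2)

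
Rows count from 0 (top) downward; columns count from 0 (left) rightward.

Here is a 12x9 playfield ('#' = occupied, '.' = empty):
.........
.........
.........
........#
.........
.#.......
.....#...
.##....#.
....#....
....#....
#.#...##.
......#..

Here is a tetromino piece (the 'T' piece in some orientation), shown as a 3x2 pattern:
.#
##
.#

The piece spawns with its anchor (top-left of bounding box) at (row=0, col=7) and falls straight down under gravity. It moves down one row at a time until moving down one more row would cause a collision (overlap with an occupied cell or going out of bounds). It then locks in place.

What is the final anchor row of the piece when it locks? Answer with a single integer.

Answer: 0

Derivation:
Spawn at (row=0, col=7). Try each row:
  row 0: fits
  row 1: blocked -> lock at row 0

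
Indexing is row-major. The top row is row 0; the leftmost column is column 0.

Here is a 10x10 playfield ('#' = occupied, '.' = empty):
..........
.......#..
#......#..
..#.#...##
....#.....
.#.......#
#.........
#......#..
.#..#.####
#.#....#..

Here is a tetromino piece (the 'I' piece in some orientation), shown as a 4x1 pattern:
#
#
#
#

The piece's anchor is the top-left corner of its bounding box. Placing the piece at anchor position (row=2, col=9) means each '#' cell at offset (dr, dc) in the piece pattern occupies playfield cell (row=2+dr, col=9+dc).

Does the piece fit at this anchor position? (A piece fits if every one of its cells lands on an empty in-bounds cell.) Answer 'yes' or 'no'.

Check each piece cell at anchor (2, 9):
  offset (0,0) -> (2,9): empty -> OK
  offset (1,0) -> (3,9): occupied ('#') -> FAIL
  offset (2,0) -> (4,9): empty -> OK
  offset (3,0) -> (5,9): occupied ('#') -> FAIL
All cells valid: no

Answer: no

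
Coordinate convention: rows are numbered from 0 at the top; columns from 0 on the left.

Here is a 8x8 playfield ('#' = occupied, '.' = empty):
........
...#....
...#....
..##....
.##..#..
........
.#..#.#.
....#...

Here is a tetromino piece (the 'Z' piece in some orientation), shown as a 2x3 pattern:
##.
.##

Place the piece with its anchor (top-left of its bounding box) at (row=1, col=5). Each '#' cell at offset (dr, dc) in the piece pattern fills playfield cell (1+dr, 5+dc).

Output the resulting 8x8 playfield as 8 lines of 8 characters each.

Answer: ........
...#.##.
...#..##
..##....
.##..#..
........
.#..#.#.
....#...

Derivation:
Fill (1+0,5+0) = (1,5)
Fill (1+0,5+1) = (1,6)
Fill (1+1,5+1) = (2,6)
Fill (1+1,5+2) = (2,7)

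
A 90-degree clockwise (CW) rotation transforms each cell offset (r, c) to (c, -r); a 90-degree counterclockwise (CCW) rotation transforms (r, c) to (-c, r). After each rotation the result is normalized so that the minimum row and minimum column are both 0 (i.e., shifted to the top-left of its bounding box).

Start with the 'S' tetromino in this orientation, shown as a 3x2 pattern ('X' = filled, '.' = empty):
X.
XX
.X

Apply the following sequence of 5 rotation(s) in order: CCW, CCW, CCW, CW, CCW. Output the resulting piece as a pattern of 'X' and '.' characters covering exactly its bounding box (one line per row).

Answer: .XX
XX.

Derivation:
Start:
X.
XX
.X
After rotation 1 (CCW):
.XX
XX.
After rotation 2 (CCW):
X.
XX
.X
After rotation 3 (CCW):
.XX
XX.
After rotation 4 (CW):
X.
XX
.X
After rotation 5 (CCW):
.XX
XX.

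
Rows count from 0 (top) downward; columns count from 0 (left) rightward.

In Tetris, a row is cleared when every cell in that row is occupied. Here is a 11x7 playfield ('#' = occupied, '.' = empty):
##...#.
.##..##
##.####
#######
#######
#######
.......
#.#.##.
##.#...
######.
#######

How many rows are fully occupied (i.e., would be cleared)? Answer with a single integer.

Answer: 4

Derivation:
Check each row:
  row 0: 4 empty cells -> not full
  row 1: 3 empty cells -> not full
  row 2: 1 empty cell -> not full
  row 3: 0 empty cells -> FULL (clear)
  row 4: 0 empty cells -> FULL (clear)
  row 5: 0 empty cells -> FULL (clear)
  row 6: 7 empty cells -> not full
  row 7: 3 empty cells -> not full
  row 8: 4 empty cells -> not full
  row 9: 1 empty cell -> not full
  row 10: 0 empty cells -> FULL (clear)
Total rows cleared: 4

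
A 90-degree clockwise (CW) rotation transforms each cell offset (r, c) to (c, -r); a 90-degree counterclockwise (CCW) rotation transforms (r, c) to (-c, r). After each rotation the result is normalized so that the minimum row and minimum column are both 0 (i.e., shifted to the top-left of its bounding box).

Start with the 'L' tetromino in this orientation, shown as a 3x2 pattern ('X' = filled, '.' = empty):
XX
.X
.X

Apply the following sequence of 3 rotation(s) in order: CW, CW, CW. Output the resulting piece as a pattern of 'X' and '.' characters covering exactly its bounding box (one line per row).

Start:
XX
.X
.X
After rotation 1 (CW):
..X
XXX
After rotation 2 (CW):
X.
X.
XX
After rotation 3 (CW):
XXX
X..

Answer: XXX
X..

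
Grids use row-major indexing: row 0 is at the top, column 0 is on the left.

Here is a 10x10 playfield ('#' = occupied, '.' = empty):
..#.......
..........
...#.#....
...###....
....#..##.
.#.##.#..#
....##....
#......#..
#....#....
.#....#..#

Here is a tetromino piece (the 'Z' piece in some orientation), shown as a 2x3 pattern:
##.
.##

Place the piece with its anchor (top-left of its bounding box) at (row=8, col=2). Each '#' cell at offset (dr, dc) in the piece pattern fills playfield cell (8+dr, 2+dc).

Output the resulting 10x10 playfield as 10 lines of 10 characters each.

Answer: ..#.......
..........
...#.#....
...###....
....#..##.
.#.##.#..#
....##....
#......#..
#.##.#....
.#.##.#..#

Derivation:
Fill (8+0,2+0) = (8,2)
Fill (8+0,2+1) = (8,3)
Fill (8+1,2+1) = (9,3)
Fill (8+1,2+2) = (9,4)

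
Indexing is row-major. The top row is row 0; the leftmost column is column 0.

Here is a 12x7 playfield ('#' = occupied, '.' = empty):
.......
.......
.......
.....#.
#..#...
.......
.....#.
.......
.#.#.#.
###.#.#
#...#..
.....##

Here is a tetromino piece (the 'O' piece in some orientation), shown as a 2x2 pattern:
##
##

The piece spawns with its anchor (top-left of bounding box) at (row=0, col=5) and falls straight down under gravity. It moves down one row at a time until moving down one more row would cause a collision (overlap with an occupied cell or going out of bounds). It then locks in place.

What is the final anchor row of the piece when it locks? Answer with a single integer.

Answer: 1

Derivation:
Spawn at (row=0, col=5). Try each row:
  row 0: fits
  row 1: fits
  row 2: blocked -> lock at row 1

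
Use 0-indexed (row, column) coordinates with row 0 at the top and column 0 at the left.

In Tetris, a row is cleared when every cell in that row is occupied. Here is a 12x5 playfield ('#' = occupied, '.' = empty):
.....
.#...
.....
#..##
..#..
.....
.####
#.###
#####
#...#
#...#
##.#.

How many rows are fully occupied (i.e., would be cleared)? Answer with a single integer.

Answer: 1

Derivation:
Check each row:
  row 0: 5 empty cells -> not full
  row 1: 4 empty cells -> not full
  row 2: 5 empty cells -> not full
  row 3: 2 empty cells -> not full
  row 4: 4 empty cells -> not full
  row 5: 5 empty cells -> not full
  row 6: 1 empty cell -> not full
  row 7: 1 empty cell -> not full
  row 8: 0 empty cells -> FULL (clear)
  row 9: 3 empty cells -> not full
  row 10: 3 empty cells -> not full
  row 11: 2 empty cells -> not full
Total rows cleared: 1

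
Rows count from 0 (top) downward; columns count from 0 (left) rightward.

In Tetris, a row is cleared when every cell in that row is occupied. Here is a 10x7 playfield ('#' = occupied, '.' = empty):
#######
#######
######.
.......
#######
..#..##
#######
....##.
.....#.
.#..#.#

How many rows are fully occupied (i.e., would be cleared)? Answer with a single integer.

Check each row:
  row 0: 0 empty cells -> FULL (clear)
  row 1: 0 empty cells -> FULL (clear)
  row 2: 1 empty cell -> not full
  row 3: 7 empty cells -> not full
  row 4: 0 empty cells -> FULL (clear)
  row 5: 4 empty cells -> not full
  row 6: 0 empty cells -> FULL (clear)
  row 7: 5 empty cells -> not full
  row 8: 6 empty cells -> not full
  row 9: 4 empty cells -> not full
Total rows cleared: 4

Answer: 4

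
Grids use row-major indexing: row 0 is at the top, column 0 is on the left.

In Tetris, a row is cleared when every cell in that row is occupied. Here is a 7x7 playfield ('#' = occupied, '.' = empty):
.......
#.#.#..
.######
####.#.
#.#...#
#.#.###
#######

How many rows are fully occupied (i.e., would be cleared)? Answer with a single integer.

Answer: 1

Derivation:
Check each row:
  row 0: 7 empty cells -> not full
  row 1: 4 empty cells -> not full
  row 2: 1 empty cell -> not full
  row 3: 2 empty cells -> not full
  row 4: 4 empty cells -> not full
  row 5: 2 empty cells -> not full
  row 6: 0 empty cells -> FULL (clear)
Total rows cleared: 1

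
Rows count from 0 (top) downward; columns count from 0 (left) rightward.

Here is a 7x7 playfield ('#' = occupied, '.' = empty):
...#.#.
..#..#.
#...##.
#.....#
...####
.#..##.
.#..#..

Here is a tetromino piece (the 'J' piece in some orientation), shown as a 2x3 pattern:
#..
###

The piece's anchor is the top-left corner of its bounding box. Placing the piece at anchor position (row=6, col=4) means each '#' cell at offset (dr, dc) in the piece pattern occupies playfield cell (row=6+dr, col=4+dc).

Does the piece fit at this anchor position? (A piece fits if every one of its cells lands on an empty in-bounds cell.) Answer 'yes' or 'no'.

Answer: no

Derivation:
Check each piece cell at anchor (6, 4):
  offset (0,0) -> (6,4): occupied ('#') -> FAIL
  offset (1,0) -> (7,4): out of bounds -> FAIL
  offset (1,1) -> (7,5): out of bounds -> FAIL
  offset (1,2) -> (7,6): out of bounds -> FAIL
All cells valid: no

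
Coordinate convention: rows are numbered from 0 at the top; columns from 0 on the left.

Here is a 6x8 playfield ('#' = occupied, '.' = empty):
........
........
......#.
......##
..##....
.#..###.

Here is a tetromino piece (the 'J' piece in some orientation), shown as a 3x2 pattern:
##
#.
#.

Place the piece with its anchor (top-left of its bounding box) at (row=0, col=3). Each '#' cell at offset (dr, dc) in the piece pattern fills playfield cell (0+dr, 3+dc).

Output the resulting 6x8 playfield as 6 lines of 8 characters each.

Fill (0+0,3+0) = (0,3)
Fill (0+0,3+1) = (0,4)
Fill (0+1,3+0) = (1,3)
Fill (0+2,3+0) = (2,3)

Answer: ...##...
...#....
...#..#.
......##
..##....
.#..###.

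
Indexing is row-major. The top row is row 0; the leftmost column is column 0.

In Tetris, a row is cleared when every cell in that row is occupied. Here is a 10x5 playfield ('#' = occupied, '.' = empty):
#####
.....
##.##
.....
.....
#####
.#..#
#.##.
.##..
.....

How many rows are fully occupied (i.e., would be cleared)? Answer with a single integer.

Answer: 2

Derivation:
Check each row:
  row 0: 0 empty cells -> FULL (clear)
  row 1: 5 empty cells -> not full
  row 2: 1 empty cell -> not full
  row 3: 5 empty cells -> not full
  row 4: 5 empty cells -> not full
  row 5: 0 empty cells -> FULL (clear)
  row 6: 3 empty cells -> not full
  row 7: 2 empty cells -> not full
  row 8: 3 empty cells -> not full
  row 9: 5 empty cells -> not full
Total rows cleared: 2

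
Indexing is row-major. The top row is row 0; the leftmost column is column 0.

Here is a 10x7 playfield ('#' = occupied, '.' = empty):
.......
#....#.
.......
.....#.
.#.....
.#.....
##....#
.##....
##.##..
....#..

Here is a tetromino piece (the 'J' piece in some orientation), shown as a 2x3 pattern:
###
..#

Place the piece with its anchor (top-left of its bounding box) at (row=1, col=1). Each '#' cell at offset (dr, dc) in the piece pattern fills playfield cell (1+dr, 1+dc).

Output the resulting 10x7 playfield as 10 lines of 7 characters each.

Answer: .......
####.#.
...#...
.....#.
.#.....
.#.....
##....#
.##....
##.##..
....#..

Derivation:
Fill (1+0,1+0) = (1,1)
Fill (1+0,1+1) = (1,2)
Fill (1+0,1+2) = (1,3)
Fill (1+1,1+2) = (2,3)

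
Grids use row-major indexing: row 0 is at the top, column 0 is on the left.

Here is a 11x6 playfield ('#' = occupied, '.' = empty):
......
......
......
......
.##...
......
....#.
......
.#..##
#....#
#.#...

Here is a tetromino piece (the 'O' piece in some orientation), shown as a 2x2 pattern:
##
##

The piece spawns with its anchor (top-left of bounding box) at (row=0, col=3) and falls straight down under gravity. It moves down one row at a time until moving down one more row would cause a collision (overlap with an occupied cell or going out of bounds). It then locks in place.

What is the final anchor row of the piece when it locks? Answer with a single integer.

Spawn at (row=0, col=3). Try each row:
  row 0: fits
  row 1: fits
  row 2: fits
  row 3: fits
  row 4: fits
  row 5: blocked -> lock at row 4

Answer: 4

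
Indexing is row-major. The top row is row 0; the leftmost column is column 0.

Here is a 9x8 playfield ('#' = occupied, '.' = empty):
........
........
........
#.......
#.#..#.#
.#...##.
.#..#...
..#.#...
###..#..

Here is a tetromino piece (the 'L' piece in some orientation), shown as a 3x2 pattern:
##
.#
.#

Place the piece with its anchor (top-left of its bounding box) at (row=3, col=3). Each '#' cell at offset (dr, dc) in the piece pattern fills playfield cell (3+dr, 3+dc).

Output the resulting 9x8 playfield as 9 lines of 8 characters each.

Answer: ........
........
........
#..##...
#.#.##.#
.#..###.
.#..#...
..#.#...
###..#..

Derivation:
Fill (3+0,3+0) = (3,3)
Fill (3+0,3+1) = (3,4)
Fill (3+1,3+1) = (4,4)
Fill (3+2,3+1) = (5,4)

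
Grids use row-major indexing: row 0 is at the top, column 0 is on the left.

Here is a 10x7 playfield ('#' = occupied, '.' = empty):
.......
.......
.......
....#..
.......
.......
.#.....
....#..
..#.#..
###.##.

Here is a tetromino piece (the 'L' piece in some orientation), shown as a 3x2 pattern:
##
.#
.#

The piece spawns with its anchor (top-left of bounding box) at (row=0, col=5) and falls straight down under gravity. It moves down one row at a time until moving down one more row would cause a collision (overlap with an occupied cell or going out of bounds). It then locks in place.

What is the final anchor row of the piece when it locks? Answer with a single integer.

Spawn at (row=0, col=5). Try each row:
  row 0: fits
  row 1: fits
  row 2: fits
  row 3: fits
  row 4: fits
  row 5: fits
  row 6: fits
  row 7: fits
  row 8: blocked -> lock at row 7

Answer: 7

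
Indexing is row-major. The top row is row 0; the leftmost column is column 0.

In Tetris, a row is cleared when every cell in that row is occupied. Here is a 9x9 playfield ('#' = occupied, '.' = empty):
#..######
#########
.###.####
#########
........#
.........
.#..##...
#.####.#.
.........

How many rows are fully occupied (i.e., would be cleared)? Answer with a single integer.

Check each row:
  row 0: 2 empty cells -> not full
  row 1: 0 empty cells -> FULL (clear)
  row 2: 2 empty cells -> not full
  row 3: 0 empty cells -> FULL (clear)
  row 4: 8 empty cells -> not full
  row 5: 9 empty cells -> not full
  row 6: 6 empty cells -> not full
  row 7: 3 empty cells -> not full
  row 8: 9 empty cells -> not full
Total rows cleared: 2

Answer: 2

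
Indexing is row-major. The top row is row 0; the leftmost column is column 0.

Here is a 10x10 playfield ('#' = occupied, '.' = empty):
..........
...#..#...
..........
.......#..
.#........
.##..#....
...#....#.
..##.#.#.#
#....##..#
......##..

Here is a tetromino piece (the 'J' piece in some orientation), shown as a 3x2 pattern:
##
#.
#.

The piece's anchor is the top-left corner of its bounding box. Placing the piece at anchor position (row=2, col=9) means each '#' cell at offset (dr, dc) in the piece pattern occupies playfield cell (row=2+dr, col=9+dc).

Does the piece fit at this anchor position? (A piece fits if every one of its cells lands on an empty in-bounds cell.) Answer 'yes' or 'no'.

Check each piece cell at anchor (2, 9):
  offset (0,0) -> (2,9): empty -> OK
  offset (0,1) -> (2,10): out of bounds -> FAIL
  offset (1,0) -> (3,9): empty -> OK
  offset (2,0) -> (4,9): empty -> OK
All cells valid: no

Answer: no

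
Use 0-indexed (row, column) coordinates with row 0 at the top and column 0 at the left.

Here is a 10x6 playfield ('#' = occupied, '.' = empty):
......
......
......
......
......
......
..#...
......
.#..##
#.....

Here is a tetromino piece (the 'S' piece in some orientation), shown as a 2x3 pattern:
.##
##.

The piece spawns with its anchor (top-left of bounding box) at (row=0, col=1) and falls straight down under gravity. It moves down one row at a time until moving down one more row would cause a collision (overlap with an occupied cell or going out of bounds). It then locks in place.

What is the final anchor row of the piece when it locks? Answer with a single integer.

Spawn at (row=0, col=1). Try each row:
  row 0: fits
  row 1: fits
  row 2: fits
  row 3: fits
  row 4: fits
  row 5: blocked -> lock at row 4

Answer: 4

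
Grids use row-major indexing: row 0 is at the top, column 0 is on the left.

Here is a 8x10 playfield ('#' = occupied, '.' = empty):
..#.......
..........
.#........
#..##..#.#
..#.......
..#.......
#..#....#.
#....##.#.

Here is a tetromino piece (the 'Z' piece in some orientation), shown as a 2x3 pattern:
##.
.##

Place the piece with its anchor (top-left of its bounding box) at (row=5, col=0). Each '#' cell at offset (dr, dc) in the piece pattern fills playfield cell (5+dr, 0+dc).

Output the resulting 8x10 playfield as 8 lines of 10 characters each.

Fill (5+0,0+0) = (5,0)
Fill (5+0,0+1) = (5,1)
Fill (5+1,0+1) = (6,1)
Fill (5+1,0+2) = (6,2)

Answer: ..#.......
..........
.#........
#..##..#.#
..#.......
###.......
####....#.
#....##.#.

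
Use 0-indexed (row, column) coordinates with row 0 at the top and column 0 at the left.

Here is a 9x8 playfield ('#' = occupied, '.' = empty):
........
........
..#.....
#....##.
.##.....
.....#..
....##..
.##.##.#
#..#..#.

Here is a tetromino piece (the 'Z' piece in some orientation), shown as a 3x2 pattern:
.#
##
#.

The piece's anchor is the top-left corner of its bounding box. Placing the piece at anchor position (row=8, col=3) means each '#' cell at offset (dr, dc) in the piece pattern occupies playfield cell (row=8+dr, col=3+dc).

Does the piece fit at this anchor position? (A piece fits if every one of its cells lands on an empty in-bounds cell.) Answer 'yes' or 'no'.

Answer: no

Derivation:
Check each piece cell at anchor (8, 3):
  offset (0,1) -> (8,4): empty -> OK
  offset (1,0) -> (9,3): out of bounds -> FAIL
  offset (1,1) -> (9,4): out of bounds -> FAIL
  offset (2,0) -> (10,3): out of bounds -> FAIL
All cells valid: no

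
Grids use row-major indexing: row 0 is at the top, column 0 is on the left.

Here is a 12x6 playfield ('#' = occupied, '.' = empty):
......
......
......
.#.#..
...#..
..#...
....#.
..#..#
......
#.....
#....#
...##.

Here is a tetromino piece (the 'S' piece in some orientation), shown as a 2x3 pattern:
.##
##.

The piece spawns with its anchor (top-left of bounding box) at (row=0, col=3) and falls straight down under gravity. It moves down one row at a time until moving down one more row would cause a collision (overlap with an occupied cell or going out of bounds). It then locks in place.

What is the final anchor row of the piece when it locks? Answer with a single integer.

Answer: 1

Derivation:
Spawn at (row=0, col=3). Try each row:
  row 0: fits
  row 1: fits
  row 2: blocked -> lock at row 1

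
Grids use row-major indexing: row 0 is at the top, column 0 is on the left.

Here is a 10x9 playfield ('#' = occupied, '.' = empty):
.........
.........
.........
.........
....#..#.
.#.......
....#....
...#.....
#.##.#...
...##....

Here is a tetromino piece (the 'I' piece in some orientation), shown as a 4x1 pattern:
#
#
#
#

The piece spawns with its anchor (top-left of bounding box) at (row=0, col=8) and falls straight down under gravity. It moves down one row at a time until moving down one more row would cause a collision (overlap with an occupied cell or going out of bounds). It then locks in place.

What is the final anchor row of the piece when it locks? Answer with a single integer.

Answer: 6

Derivation:
Spawn at (row=0, col=8). Try each row:
  row 0: fits
  row 1: fits
  row 2: fits
  row 3: fits
  row 4: fits
  row 5: fits
  row 6: fits
  row 7: blocked -> lock at row 6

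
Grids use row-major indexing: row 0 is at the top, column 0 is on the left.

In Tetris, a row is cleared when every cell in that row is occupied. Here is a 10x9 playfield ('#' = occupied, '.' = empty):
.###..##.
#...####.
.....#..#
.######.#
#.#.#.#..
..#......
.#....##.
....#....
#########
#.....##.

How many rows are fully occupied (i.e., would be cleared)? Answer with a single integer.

Answer: 1

Derivation:
Check each row:
  row 0: 4 empty cells -> not full
  row 1: 4 empty cells -> not full
  row 2: 7 empty cells -> not full
  row 3: 2 empty cells -> not full
  row 4: 5 empty cells -> not full
  row 5: 8 empty cells -> not full
  row 6: 6 empty cells -> not full
  row 7: 8 empty cells -> not full
  row 8: 0 empty cells -> FULL (clear)
  row 9: 6 empty cells -> not full
Total rows cleared: 1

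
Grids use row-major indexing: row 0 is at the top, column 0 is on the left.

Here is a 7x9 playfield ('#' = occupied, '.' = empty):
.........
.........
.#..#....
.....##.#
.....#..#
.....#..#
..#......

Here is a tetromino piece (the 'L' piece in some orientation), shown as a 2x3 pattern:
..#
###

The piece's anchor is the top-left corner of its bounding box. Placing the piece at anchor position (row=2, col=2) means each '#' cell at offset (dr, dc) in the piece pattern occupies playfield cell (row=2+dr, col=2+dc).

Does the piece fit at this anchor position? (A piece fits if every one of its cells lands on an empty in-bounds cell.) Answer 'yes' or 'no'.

Check each piece cell at anchor (2, 2):
  offset (0,2) -> (2,4): occupied ('#') -> FAIL
  offset (1,0) -> (3,2): empty -> OK
  offset (1,1) -> (3,3): empty -> OK
  offset (1,2) -> (3,4): empty -> OK
All cells valid: no

Answer: no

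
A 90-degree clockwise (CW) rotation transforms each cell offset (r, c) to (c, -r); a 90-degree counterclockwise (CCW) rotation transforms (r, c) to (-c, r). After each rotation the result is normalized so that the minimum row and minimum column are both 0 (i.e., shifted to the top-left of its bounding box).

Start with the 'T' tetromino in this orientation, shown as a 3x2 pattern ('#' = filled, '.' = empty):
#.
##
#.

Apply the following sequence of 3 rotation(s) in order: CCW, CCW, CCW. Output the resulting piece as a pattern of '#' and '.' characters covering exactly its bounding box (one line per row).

Answer: ###
.#.

Derivation:
Start:
#.
##
#.
After rotation 1 (CCW):
.#.
###
After rotation 2 (CCW):
.#
##
.#
After rotation 3 (CCW):
###
.#.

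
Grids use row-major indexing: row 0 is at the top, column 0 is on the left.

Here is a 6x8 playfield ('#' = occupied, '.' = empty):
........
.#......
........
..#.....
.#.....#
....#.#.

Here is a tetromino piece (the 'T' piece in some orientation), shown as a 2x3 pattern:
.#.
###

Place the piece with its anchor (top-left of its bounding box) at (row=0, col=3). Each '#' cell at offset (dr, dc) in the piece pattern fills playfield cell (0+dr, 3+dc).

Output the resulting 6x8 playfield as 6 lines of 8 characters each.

Answer: ....#...
.#.###..
........
..#.....
.#.....#
....#.#.

Derivation:
Fill (0+0,3+1) = (0,4)
Fill (0+1,3+0) = (1,3)
Fill (0+1,3+1) = (1,4)
Fill (0+1,3+2) = (1,5)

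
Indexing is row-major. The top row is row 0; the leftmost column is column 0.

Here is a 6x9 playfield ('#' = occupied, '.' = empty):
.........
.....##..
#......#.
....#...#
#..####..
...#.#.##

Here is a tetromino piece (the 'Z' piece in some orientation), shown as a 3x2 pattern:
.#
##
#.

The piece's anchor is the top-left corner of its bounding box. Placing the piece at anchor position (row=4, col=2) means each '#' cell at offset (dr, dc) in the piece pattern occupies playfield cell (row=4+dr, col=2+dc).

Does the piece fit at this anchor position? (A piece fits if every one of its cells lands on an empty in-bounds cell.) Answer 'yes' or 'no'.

Check each piece cell at anchor (4, 2):
  offset (0,1) -> (4,3): occupied ('#') -> FAIL
  offset (1,0) -> (5,2): empty -> OK
  offset (1,1) -> (5,3): occupied ('#') -> FAIL
  offset (2,0) -> (6,2): out of bounds -> FAIL
All cells valid: no

Answer: no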